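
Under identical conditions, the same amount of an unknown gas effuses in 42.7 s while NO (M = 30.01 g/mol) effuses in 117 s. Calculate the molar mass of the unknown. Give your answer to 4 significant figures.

Graham's law gives t_X/t_NO = √(M_X/M_NO).
42.7/117 = 0.3650 = √(M_X/30.01)
M_X = 30.01 × 0.3650² = 30.01 × 0.1332 = 3.997 g/mol

3.997 g/mol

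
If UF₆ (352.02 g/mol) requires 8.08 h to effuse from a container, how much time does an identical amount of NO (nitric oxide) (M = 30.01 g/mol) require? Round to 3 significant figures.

2.36 h

Using Graham's law: t_NO/t_UF₆ = √(M_NO/M_UF₆) = √(30.01/352.02) = √0.08525 = 0.2920.
So the time for NO is 8.08 × 0.2920 = 2.36 h.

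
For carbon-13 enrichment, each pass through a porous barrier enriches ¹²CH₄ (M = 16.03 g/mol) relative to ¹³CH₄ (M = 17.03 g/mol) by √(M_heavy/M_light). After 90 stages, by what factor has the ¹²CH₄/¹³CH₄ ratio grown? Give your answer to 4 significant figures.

The single-stage factor is √(M_heavy/M_light), so 90 stages give [√(17.03/16.03)]^90 = (17.03/16.03)^(90/2).
= 1.06238^45 = 15.23.

15.23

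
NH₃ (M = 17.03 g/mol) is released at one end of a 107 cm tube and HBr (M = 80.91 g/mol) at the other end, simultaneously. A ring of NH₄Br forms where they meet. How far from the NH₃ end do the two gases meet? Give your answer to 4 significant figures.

73.35 cm

The fronts meet when d_NH₃ + d_HBr = L with d_NH₃/d_HBr = √(M_HBr/M_NH₃) (Graham's law). Here √(M_HBr/M_NH₃) = √(80.91/17.03) = 2.180.
With d_NH₃ + d_HBr = 107 cm, d_HBr = 107/(1 + 2.180) = 33.65 cm.
d_NH₃ = 107 − 33.65 = 73.35 cm.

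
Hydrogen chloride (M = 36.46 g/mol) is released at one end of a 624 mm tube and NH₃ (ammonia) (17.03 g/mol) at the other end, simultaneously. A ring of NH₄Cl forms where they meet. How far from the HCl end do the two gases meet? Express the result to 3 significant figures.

253 mm

In equal time, each gas travels a distance ∝ its rate ∝ 1/√M, so d_HCl/d_NH₃ = √(M_NH₃/M_HCl) = √(17.03/36.46) = 0.6834.
With d_HCl + d_NH₃ = 624 mm, d_NH₃ = 624/(1 + 0.6834) = 370.7 mm.
d_HCl = 624 − 370.7 = 253 mm.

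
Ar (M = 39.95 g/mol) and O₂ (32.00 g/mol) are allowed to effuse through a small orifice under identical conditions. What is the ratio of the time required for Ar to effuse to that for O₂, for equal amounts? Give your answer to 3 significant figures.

Graham's law gives t_Ar/t_O₂ = √(M_Ar/M_O₂) = √(39.95/32.00) = √1.248 = 1.12.

1.12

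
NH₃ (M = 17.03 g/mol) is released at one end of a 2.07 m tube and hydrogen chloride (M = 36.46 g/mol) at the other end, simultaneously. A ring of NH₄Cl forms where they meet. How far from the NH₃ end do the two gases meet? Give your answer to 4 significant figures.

1.230 m

In equal time, each gas travels a distance ∝ its rate ∝ 1/√M, so d_NH₃/d_HCl = √(M_HCl/M_NH₃) = √(36.46/17.03) = 1.463.
With d_NH₃ + d_HCl = 2.07 m, d_HCl = 2.07/(1 + 1.463) = 0.8404 m.
d_NH₃ = 2.07 − 0.8404 = 1.230 m.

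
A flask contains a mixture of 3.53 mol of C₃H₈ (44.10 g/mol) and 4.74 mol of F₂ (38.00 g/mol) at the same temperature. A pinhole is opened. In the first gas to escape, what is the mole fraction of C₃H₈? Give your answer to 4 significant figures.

0.4087

Effusion rate of each component ∝ n_i/√M_i (partial pressure × 1/√M).
Mole fraction of C₃H₈ in the effusate = (n_C₃H₈/√M_C₃H₈) / (n_C₃H₈/√M_C₃H₈ + n_F₂/√M_F₂)
= (3.53/√44.10) / (3.53/√44.10 + 4.74/√38.00) = 0.5316/(0.5316 + 0.7689) = 0.4087.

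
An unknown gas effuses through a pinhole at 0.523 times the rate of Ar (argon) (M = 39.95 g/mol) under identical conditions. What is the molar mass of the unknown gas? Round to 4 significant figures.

From Graham's law, rate_X/rate_Ar = √(M_Ar/M_X).
0.523 = √(39.95/M_X)
M_X = 39.95 / 0.523² = 39.95 / 0.2735 = 146.1 g/mol

146.1 g/mol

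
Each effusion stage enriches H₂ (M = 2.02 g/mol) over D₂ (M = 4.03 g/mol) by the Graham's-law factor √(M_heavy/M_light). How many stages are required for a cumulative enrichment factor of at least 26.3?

Single-stage factor α = √(4.03/2.02), so ln α = ½ ln(1.99505) = 0.3453.
Need α^N ≥ 26.3 ⇒ N ≥ ln(26.3) / ln α = 3.270 / 0.3453 = 9.47.
Minimum whole number of stages: N = 10.

10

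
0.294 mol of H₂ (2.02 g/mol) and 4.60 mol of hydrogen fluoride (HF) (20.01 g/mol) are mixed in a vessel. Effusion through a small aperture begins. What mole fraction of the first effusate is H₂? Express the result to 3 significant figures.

Effusion rate of each component ∝ n_i/√M_i (partial pressure × 1/√M).
Mole fraction of H₂ in the effusate = (n_H₂/√M_H₂) / (n_H₂/√M_H₂ + n_HF/√M_HF)
= (0.294/√2.02) / (0.294/√2.02 + 4.60/√20.01) = 0.2069/(0.2069 + 1.028) = 0.167.

0.167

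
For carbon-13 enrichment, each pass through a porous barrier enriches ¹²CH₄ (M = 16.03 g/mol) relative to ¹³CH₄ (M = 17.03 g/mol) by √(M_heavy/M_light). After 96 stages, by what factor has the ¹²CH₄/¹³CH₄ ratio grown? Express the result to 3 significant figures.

The single-stage factor is √(M_heavy/M_light), so 96 stages give [√(17.03/16.03)]^96 = (17.03/16.03)^(96/2).
= 1.06238^48 = 18.3.

18.3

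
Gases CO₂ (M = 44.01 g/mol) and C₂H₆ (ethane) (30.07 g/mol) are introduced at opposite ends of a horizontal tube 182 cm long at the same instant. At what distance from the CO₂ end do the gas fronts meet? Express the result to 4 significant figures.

82.36 cm

In equal time, each gas travels a distance ∝ its rate ∝ 1/√M, so d_CO₂/d_C₂H₆ = √(M_C₂H₆/M_CO₂) = √(30.07/44.01) = 0.8266.
With d_CO₂ + d_C₂H₆ = 182 cm, d_C₂H₆ = 182/(1 + 0.8266) = 99.64 cm.
d_CO₂ = 182 − 99.64 = 82.36 cm.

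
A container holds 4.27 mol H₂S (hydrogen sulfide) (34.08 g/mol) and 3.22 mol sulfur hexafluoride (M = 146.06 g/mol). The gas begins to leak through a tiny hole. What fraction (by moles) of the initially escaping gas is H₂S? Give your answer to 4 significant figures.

0.7330

Each component's effusion rate ∝ (its partial pressure)·(1/√M) ∝ n_i/√M_i.
Mole fraction of H₂S in the effusate = (n_H₂S/√M_H₂S) / (n_H₂S/√M_H₂S + n_SF₆/√M_SF₆)
= (4.27/√34.08) / (4.27/√34.08 + 3.22/√146.06) = 0.7314/(0.7314 + 0.2664) = 0.7330.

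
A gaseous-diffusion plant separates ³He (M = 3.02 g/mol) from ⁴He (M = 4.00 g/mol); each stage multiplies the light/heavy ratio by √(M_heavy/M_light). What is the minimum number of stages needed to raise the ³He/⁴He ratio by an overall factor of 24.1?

23

Per stage α = (4.00/3.02)^(1/2) = 1.32450^0.5, giving ln α = 0.1405.
Need α^N ≥ 24.1 ⇒ N ≥ ln(24.1) / ln α = 3.182 / 0.1405 = 22.65.
Minimum whole number of stages: N = 23.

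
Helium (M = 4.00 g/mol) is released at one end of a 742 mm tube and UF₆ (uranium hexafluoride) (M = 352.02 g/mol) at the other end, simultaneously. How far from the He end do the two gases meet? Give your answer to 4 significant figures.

Graham's law gives d_He/d_UF₆ = rate_He/rate_UF₆ = √(M_UF₆/M_He) = √(352.02/4.00) = 9.381.
With d_He + d_UF₆ = 742 mm, d_UF₆ = 742/(1 + 9.381) = 71.48 mm.
d_He = 742 − 71.48 = 670.5 mm.

670.5 mm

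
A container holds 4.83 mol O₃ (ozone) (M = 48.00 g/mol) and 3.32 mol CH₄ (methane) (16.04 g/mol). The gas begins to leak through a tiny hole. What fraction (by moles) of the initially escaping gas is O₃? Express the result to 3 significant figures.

Rate_i ∝ x_i/√M_i (Graham's law weighted by mole fraction), so the effusate composition follows n_i/√M_i.
Mole fraction of O₃ in the effusate = (n_O₃/√M_O₃) / (n_O₃/√M_O₃ + n_CH₄/√M_CH₄)
= (4.83/√48.00) / (4.83/√48.00 + 3.32/√16.04) = 0.6972/(0.6972 + 0.8290) = 0.457.

0.457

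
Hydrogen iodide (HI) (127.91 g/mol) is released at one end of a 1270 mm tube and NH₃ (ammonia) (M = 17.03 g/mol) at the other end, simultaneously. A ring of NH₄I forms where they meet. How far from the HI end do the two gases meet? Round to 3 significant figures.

340 mm

The fronts meet when d_HI + d_NH₃ = L with d_HI/d_NH₃ = √(M_NH₃/M_HI) (Graham's law). Here √(M_NH₃/M_HI) = √(17.03/127.91) = 0.3649.
With d_HI + d_NH₃ = 1270 mm, d_NH₃ = 1270/(1 + 0.3649) = 930.5 mm.
d_HI = 1270 − 930.5 = 340 mm.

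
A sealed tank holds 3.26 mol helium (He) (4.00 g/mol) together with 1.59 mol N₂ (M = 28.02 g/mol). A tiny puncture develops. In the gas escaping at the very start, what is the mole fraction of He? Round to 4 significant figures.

Each component's effusion rate ∝ (its partial pressure)·(1/√M) ∝ n_i/√M_i.
So x_He in the escaping gas = (n_He/√M_He) / Σ(n_i/√M_i)
= (3.26/√4.00) / (3.26/√4.00 + 1.59/√28.02) = 1.630/(1.630 + 0.3004) = 0.8444.

0.8444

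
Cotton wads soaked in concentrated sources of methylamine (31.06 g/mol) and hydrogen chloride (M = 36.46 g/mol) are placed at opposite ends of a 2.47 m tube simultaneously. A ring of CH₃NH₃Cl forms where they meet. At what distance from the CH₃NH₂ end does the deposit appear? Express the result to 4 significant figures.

In equal time, each gas travels a distance ∝ its rate ∝ 1/√M, so d_CH₃NH₂/d_HCl = √(M_HCl/M_CH₃NH₂) = √(36.46/31.06) = 1.083.
With d_CH₃NH₂ + d_HCl = 2.47 m, d_HCl = 2.47/(1 + 1.083) = 1.186 m.
d_CH₃NH₂ = 2.47 − 1.186 = 1.284 m.

1.284 m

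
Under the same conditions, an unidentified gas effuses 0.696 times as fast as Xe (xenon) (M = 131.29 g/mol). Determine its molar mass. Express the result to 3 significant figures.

By Graham's law, rate_X/rate_Xe = √(M_Xe/M_X).
0.696 = √(131.29/M_X)
M_X = 131.29 / 0.696² = 131.29 / 0.4844 = 271 g/mol

271 g/mol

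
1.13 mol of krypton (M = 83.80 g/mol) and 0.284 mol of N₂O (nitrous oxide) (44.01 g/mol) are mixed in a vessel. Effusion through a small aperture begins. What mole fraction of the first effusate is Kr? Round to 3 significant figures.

0.742

Effusion rate of each component ∝ n_i/√M_i (partial pressure × 1/√M).
So x_Kr in the escaping gas = (n_Kr/√M_Kr) / Σ(n_i/√M_i)
= (1.13/√83.80) / (1.13/√83.80 + 0.284/√44.01) = 0.1234/(0.1234 + 0.04281) = 0.742.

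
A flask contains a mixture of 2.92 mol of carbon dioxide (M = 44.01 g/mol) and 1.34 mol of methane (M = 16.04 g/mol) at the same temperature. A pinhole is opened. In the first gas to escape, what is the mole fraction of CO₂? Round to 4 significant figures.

Rate_i ∝ x_i/√M_i (Graham's law weighted by mole fraction), so the effusate composition follows n_i/√M_i.
Mole fraction of CO₂ in the effusate = (n_CO₂/√M_CO₂) / (n_CO₂/√M_CO₂ + n_CH₄/√M_CH₄)
= (2.92/√44.01) / (2.92/√44.01 + 1.34/√16.04) = 0.4402/(0.4402 + 0.3346) = 0.5681.

0.5681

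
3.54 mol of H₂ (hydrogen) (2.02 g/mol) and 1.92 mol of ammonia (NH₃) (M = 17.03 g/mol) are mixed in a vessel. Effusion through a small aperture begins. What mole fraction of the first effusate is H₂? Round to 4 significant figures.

The effusion rate of species i is ∝ p_i/√M_i ∝ n_i/√M_i.
Mole fraction of H₂ in the effusate = (n_H₂/√M_H₂) / (n_H₂/√M_H₂ + n_NH₃/√M_NH₃)
= (3.54/√2.02) / (3.54/√2.02 + 1.92/√17.03) = 2.491/(2.491 + 0.4653) = 0.8426.

0.8426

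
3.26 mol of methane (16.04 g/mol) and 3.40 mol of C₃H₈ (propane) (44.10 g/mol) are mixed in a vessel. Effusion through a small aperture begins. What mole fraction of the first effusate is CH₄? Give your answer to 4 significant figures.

0.6139

Each component's effusion rate ∝ (its partial pressure)·(1/√M) ∝ n_i/√M_i.
x_CH₄(eff) = (n_CH₄/√M_CH₄) / (n_CH₄/√M_CH₄ + n_C₃H₈/√M_C₃H₈)
= (3.26/√16.04) / (3.26/√16.04 + 3.40/√44.10) = 0.8140/(0.8140 + 0.5120) = 0.6139.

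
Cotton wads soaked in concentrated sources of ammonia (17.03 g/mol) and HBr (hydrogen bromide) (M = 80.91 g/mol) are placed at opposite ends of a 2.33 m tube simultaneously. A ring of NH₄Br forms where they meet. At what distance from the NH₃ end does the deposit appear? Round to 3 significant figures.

Graham's law gives d_NH₃/d_HBr = rate_NH₃/rate_HBr = √(M_HBr/M_NH₃) = √(80.91/17.03) = 2.180.
With d_NH₃ + d_HBr = 2.33 m, d_HBr = 2.33/(1 + 2.180) = 0.7328 m.
d_NH₃ = 2.33 − 0.7328 = 1.60 m.

1.60 m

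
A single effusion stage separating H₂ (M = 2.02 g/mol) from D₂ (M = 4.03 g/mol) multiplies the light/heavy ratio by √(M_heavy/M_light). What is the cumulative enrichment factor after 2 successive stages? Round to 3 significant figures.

Overall factor = α^2 with α = √(4.03/2.02), i.e. (4.03/2.02)^(2/2).
= 1.99505^1 = 2.00.

2.00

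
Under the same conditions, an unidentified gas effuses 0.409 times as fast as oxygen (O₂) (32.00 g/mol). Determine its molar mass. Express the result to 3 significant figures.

Using Graham's law: rate_X/rate_O₂ = √(M_O₂/M_X).
0.409 = √(32.00/M_X)
M_X = 32.00 / 0.409² = 32.00 / 0.1673 = 191 g/mol

191 g/mol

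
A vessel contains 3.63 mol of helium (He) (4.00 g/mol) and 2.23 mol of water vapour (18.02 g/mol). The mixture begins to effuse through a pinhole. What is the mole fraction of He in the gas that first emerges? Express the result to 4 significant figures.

Rate_i ∝ x_i/√M_i (Graham's law weighted by mole fraction), so the effusate composition follows n_i/√M_i.
Mole fraction of He in the effusate = (n_He/√M_He) / (n_He/√M_He + n_H₂O/√M_H₂O)
= (3.63/√4.00) / (3.63/√4.00 + 2.23/√18.02) = 1.815/(1.815 + 0.5253) = 0.7755.

0.7755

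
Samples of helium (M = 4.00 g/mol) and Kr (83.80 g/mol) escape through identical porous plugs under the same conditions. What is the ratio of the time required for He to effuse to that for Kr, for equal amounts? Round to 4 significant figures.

Since effusion rate ∝ 1/√M, t_He/t_Kr = √(M_He/M_Kr) = √(4.00/83.80) = √0.04773 = 0.2185.

0.2185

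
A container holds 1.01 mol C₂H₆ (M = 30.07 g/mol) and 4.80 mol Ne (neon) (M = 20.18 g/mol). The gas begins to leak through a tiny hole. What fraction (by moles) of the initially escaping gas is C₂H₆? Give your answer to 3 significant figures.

Each component's effusion rate ∝ (its partial pressure)·(1/√M) ∝ n_i/√M_i.
Mole fraction of C₂H₆ in the effusate = (n_C₂H₆/√M_C₂H₆) / (n_C₂H₆/√M_C₂H₆ + n_Ne/√M_Ne)
= (1.01/√30.07) / (1.01/√30.07 + 4.80/√20.18) = 0.1842/(0.1842 + 1.069) = 0.147.

0.147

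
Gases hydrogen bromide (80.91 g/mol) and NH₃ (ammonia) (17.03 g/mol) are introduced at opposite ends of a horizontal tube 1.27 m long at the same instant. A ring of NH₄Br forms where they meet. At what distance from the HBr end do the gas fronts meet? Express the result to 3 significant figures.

Distances travelled in equal time are proportional to diffusion rates, so d_HBr/d_NH₃ = √(M_NH₃/M_HBr) = √(17.03/80.91) = 0.4588.
With d_HBr + d_NH₃ = 1.27 m, d_NH₃ = 1.27/(1 + 0.4588) = 0.8706 m.
d_HBr = 1.27 − 0.8706 = 0.399 m.

0.399 m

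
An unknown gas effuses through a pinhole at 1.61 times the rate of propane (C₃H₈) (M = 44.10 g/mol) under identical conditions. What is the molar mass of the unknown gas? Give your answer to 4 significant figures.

17.01 g/mol

Since effusion rate ∝ 1/√M, rate_X/rate_C₃H₈ = √(M_C₃H₈/M_X).
1.61 = √(44.10/M_X)
M_X = 44.10 / 1.61² = 44.10 / 2.592 = 17.01 g/mol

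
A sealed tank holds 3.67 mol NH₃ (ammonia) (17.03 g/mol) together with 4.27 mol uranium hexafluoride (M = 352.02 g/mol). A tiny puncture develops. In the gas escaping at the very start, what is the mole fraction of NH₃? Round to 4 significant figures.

Each component's effusion rate ∝ (its partial pressure)·(1/√M) ∝ n_i/√M_i.
So x_NH₃ in the escaping gas = (n_NH₃/√M_NH₃) / Σ(n_i/√M_i)
= (3.67/√17.03) / (3.67/√17.03 + 4.27/√352.02) = 0.8893/(0.8893 + 0.2276) = 0.7962.

0.7962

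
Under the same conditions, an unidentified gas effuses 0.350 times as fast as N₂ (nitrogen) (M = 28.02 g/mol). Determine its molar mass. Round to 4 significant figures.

By Graham's law, rate_X/rate_N₂ = √(M_N₂/M_X).
0.350 = √(28.02/M_X)
M_X = 28.02 / 0.350² = 28.02 / 0.1225 = 228.7 g/mol

228.7 g/mol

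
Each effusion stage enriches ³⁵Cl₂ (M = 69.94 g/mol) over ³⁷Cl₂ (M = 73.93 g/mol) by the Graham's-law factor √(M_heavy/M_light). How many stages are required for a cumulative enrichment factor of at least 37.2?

Per stage α = (73.93/69.94)^(1/2) = 1.05705^0.5, giving ln α = 0.02774.
Need α^N ≥ 37.2 ⇒ N ≥ ln(37.2) / ln α = 3.616 / 0.02774 = 130.36.
So at least 131 stages are needed.

131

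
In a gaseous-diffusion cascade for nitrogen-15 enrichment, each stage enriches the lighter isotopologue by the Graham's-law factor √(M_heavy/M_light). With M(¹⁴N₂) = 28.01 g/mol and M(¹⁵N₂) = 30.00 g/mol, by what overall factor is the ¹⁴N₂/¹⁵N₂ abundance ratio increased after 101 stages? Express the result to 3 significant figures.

After 101 stages the ratio has grown by (√(30.00/28.01))^101 = (30.00/28.01)^(101/2).
= 1.07105^(101/2) = 32.0.

32.0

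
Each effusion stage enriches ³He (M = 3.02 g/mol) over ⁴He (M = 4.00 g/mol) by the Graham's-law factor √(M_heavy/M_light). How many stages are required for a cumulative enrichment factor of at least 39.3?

27

With α = √(4.00/3.02) per stage, ln α = ½ ln(1.32450) = 0.1405.
Need α^N ≥ 39.3 ⇒ N ≥ ln(39.3) / ln α = 3.671 / 0.1405 = 26.13.
Minimum whole number of stages: N = 27.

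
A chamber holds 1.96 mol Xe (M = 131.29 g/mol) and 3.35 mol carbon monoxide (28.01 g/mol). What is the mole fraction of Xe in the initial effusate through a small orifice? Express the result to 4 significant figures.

0.2127

Rate_i ∝ x_i/√M_i (Graham's law weighted by mole fraction), so the effusate composition follows n_i/√M_i.
Mole fraction of Xe in the effusate = (n_Xe/√M_Xe) / (n_Xe/√M_Xe + n_CO/√M_CO)
= (1.96/√131.29) / (1.96/√131.29 + 3.35/√28.01) = 0.1711/(0.1711 + 0.6330) = 0.2127.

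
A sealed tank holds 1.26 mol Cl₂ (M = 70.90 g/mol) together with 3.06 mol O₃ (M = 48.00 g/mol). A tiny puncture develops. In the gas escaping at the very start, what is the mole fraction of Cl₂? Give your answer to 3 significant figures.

Rate_i ∝ x_i/√M_i (Graham's law weighted by mole fraction), so the effusate composition follows n_i/√M_i.
x_Cl₂(eff) = (n_Cl₂/√M_Cl₂) / (n_Cl₂/√M_Cl₂ + n_O₃/√M_O₃)
= (1.26/√70.90) / (1.26/√70.90 + 3.06/√48.00) = 0.1496/(0.1496 + 0.4417) = 0.253.

0.253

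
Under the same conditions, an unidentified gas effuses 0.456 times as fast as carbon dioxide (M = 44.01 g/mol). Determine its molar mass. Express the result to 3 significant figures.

Graham's law gives rate_X/rate_CO₂ = √(M_CO₂/M_X).
0.456 = √(44.01/M_X)
M_X = 44.01 / 0.456² = 44.01 / 0.2079 = 212 g/mol

212 g/mol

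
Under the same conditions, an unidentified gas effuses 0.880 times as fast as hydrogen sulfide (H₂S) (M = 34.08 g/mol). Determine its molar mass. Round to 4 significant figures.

From Graham's law, rate_X/rate_H₂S = √(M_H₂S/M_X).
0.880 = √(34.08/M_X)
M_X = 34.08 / 0.880² = 34.08 / 0.7744 = 44.01 g/mol

44.01 g/mol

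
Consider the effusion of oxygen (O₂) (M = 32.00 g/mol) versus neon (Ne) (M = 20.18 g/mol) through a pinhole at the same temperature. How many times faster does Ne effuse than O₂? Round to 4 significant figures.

Using Graham's law: rate_Ne/rate_O₂ = √(M_O₂/M_Ne) = √(32.00/20.18) = √1.586 = 1.259.

1.259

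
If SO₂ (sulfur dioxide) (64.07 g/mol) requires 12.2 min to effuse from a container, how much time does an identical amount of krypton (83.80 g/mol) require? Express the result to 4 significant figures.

Since effusion rate ∝ 1/√M, t_Kr/t_SO₂ = √(M_Kr/M_SO₂) = √(83.80/64.07) = √1.308 = 1.144.
So the time for Kr is 12.2 × 1.144 = 13.95 min.

13.95 min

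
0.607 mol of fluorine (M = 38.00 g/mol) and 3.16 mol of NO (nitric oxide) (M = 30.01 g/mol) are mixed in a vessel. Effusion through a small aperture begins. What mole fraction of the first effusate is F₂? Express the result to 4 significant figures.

0.1458

Effusion rate of each component ∝ n_i/√M_i (partial pressure × 1/√M).
So x_F₂ in the escaping gas = (n_F₂/√M_F₂) / Σ(n_i/√M_i)
= (0.607/√38.00) / (0.607/√38.00 + 3.16/√30.01) = 0.09847/(0.09847 + 0.5768) = 0.1458.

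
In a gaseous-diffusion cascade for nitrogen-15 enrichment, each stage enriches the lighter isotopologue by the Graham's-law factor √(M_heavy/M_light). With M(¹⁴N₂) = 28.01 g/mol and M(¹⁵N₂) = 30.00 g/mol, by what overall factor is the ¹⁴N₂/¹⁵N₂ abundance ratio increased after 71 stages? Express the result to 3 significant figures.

11.4

After 71 stages the ratio has grown by (√(30.00/28.01))^71 = (30.00/28.01)^(71/2).
= 1.07105^(71/2) = 11.4.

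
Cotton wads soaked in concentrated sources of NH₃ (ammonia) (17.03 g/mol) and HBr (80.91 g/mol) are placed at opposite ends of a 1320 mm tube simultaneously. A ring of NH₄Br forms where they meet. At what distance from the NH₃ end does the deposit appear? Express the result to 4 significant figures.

Distances travelled in equal time are proportional to diffusion rates, so d_NH₃/d_HBr = √(M_HBr/M_NH₃) = √(80.91/17.03) = 2.180.
With d_NH₃ + d_HBr = 1320 mm, d_HBr = 1320/(1 + 2.180) = 415.1 mm.
d_NH₃ = 1320 − 415.1 = 904.9 mm.

904.9 mm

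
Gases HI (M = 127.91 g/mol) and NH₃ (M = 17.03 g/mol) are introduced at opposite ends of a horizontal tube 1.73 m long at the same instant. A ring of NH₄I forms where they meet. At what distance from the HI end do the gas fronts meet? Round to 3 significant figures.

Graham's law gives d_HI/d_NH₃ = rate_HI/rate_NH₃ = √(M_NH₃/M_HI) = √(17.03/127.91) = 0.3649.
With d_HI + d_NH₃ = 1.73 m, d_NH₃ = 1.73/(1 + 0.3649) = 1.268 m.
d_HI = 1.73 − 1.268 = 0.462 m.

0.462 m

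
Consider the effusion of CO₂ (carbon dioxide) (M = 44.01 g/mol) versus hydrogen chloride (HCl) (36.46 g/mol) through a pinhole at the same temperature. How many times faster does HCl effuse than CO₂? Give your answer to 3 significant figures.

By Graham's law, rate_HCl/rate_CO₂ = √(M_CO₂/M_HCl) = √(44.01/36.46) = √1.207 = 1.10.

1.10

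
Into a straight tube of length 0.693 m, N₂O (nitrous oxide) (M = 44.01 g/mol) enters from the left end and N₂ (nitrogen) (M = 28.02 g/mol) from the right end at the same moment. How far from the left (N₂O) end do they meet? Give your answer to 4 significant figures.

0.3076 m

Distances travelled in equal time are proportional to diffusion rates, so d_N₂O/d_N₂ = √(M_N₂/M_N₂O) = √(28.02/44.01) = 0.7979.
With d_N₂O + d_N₂ = 0.693 m, d_N₂ = 0.693/(1 + 0.7979) = 0.3854 m.
d_N₂O = 0.693 − 0.3854 = 0.3076 m.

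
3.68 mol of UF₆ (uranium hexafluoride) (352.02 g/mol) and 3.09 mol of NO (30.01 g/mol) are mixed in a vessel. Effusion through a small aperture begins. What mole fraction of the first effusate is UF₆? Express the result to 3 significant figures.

Effusion rate of each component ∝ n_i/√M_i (partial pressure × 1/√M).
Mole fraction of UF₆ in the effusate = (n_UF₆/√M_UF₆) / (n_UF₆/√M_UF₆ + n_NO/√M_NO)
= (3.68/√352.02) / (3.68/√352.02 + 3.09/√30.01) = 0.1961/(0.1961 + 0.5641) = 0.258.

0.258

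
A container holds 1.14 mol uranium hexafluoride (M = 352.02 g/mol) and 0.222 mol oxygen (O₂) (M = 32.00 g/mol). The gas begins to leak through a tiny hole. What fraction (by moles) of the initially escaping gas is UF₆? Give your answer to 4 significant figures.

The effusion rate of species i is ∝ p_i/√M_i ∝ n_i/√M_i.
x_UF₆(eff) = (n_UF₆/√M_UF₆) / (n_UF₆/√M_UF₆ + n_O₂/√M_O₂)
= (1.14/√352.02) / (1.14/√352.02 + 0.222/√32.00) = 0.06076/(0.06076 + 0.03924) = 0.6076.

0.6076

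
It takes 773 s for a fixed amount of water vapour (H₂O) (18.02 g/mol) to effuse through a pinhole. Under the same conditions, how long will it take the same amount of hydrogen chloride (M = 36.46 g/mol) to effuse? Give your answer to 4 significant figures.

1100 s

Using Graham's law: t_HCl/t_H₂O = √(M_HCl/M_H₂O) = √(36.46/18.02) = √2.023 = 1.422.
So the time for HCl is 773 × 1.422 = 1100 s.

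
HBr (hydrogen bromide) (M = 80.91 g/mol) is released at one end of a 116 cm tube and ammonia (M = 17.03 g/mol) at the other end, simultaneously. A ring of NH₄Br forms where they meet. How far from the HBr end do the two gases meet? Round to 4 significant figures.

36.48 cm

Distances travelled in equal time are proportional to diffusion rates, so d_HBr/d_NH₃ = √(M_NH₃/M_HBr) = √(17.03/80.91) = 0.4588.
With d_HBr + d_NH₃ = 116 cm, d_NH₃ = 116/(1 + 0.4588) = 79.52 cm.
d_HBr = 116 − 79.52 = 36.48 cm.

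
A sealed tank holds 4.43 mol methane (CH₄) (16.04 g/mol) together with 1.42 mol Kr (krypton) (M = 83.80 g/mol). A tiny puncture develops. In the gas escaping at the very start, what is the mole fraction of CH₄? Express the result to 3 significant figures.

The effusion rate of species i is ∝ p_i/√M_i ∝ n_i/√M_i.
So x_CH₄ in the escaping gas = (n_CH₄/√M_CH₄) / Σ(n_i/√M_i)
= (4.43/√16.04) / (4.43/√16.04 + 1.42/√83.80) = 1.106/(1.106 + 0.1551) = 0.877.

0.877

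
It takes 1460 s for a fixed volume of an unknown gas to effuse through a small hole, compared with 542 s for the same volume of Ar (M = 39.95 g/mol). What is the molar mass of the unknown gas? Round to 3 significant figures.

290 g/mol

Graham's law gives t_X/t_Ar = √(M_X/M_Ar).
1460/542 = 2.694 = √(M_X/39.95)
M_X = 39.95 × 2.694² = 39.95 × 7.256 = 290 g/mol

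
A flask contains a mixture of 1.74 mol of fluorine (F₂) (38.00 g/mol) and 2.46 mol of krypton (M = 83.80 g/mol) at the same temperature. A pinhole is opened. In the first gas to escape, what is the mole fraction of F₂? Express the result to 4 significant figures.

0.5123

Rate_i ∝ x_i/√M_i (Graham's law weighted by mole fraction), so the effusate composition follows n_i/√M_i.
x_F₂(eff) = (n_F₂/√M_F₂) / (n_F₂/√M_F₂ + n_Kr/√M_Kr)
= (1.74/√38.00) / (1.74/√38.00 + 2.46/√83.80) = 0.2823/(0.2823 + 0.2687) = 0.5123.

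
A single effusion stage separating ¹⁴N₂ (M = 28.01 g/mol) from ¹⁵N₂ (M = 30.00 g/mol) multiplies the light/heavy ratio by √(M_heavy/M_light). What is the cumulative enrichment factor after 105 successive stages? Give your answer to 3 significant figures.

36.7

The single-stage factor is √(M_heavy/M_light), so 105 stages give [√(30.00/28.01)]^105 = (30.00/28.01)^(105/2).
= 1.07105^(105/2) = 36.7.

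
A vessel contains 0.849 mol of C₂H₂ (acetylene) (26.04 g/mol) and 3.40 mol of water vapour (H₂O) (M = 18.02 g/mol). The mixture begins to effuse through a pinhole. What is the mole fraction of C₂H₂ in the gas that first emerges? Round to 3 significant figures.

0.172

Effusion rate of each component ∝ n_i/√M_i (partial pressure × 1/√M).
Mole fraction of C₂H₂ in the effusate = (n_C₂H₂/√M_C₂H₂) / (n_C₂H₂/√M_C₂H₂ + n_H₂O/√M_H₂O)
= (0.849/√26.04) / (0.849/√26.04 + 3.40/√18.02) = 0.1664/(0.1664 + 0.8009) = 0.172.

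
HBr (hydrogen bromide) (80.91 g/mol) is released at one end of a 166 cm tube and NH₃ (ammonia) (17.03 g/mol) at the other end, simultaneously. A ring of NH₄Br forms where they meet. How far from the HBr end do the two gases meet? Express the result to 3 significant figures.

Distances travelled in equal time are proportional to diffusion rates, so d_HBr/d_NH₃ = √(M_NH₃/M_HBr) = √(17.03/80.91) = 0.4588.
With d_HBr + d_NH₃ = 166 cm, d_NH₃ = 166/(1 + 0.4588) = 113.8 cm.
d_HBr = 166 − 113.8 = 52.2 cm.

52.2 cm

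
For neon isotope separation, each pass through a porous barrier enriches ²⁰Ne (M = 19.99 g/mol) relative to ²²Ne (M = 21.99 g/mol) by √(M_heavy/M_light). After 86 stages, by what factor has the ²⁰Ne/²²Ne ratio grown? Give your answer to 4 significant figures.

The single-stage factor is √(M_heavy/M_light), so 86 stages give [√(21.99/19.99)]^86 = (21.99/19.99)^(86/2).
= 1.10005^43 = 60.36.

60.36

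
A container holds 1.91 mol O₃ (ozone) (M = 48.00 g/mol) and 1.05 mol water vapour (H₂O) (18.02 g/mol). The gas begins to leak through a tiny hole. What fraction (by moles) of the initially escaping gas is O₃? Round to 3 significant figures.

0.527

Rate_i ∝ x_i/√M_i (Graham's law weighted by mole fraction), so the effusate composition follows n_i/√M_i.
x_O₃(eff) = (n_O₃/√M_O₃) / (n_O₃/√M_O₃ + n_H₂O/√M_H₂O)
= (1.91/√48.00) / (1.91/√48.00 + 1.05/√18.02) = 0.2757/(0.2757 + 0.2473) = 0.527.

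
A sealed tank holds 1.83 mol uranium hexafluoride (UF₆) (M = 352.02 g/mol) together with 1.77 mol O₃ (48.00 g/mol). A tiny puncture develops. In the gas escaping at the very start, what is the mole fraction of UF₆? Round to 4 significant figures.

The effusion rate of species i is ∝ p_i/√M_i ∝ n_i/√M_i.
So x_UF₆ in the escaping gas = (n_UF₆/√M_UF₆) / Σ(n_i/√M_i)
= (1.83/√352.02) / (1.83/√352.02 + 1.77/√48.00) = 0.09754/(0.09754 + 0.2555) = 0.2763.

0.2763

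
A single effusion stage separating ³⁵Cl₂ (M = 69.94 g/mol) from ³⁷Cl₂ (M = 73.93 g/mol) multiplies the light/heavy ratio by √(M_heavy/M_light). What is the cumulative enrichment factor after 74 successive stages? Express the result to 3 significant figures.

The single-stage factor is √(M_heavy/M_light), so 74 stages give [√(73.93/69.94)]^74 = (73.93/69.94)^(74/2).
= 1.05705^37 = 7.79.

7.79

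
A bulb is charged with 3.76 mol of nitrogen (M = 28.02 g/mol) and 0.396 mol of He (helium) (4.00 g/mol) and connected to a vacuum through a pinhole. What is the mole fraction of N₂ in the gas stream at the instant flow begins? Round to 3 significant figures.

The effusion rate of species i is ∝ p_i/√M_i ∝ n_i/√M_i.
Mole fraction of N₂ in the effusate = (n_N₂/√M_N₂) / (n_N₂/√M_N₂ + n_He/√M_He)
= (3.76/√28.02) / (3.76/√28.02 + 0.396/√4.00) = 0.7103/(0.7103 + 0.1980) = 0.782.

0.782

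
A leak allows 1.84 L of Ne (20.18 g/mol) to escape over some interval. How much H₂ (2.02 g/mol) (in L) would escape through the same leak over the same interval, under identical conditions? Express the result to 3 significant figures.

Using Graham's law: rate_H₂/rate_Ne = √(M_Ne/M_H₂) = √(20.18/2.02) = √9.990 = 3.161.
So the volume for H₂ is 1.84 × 3.161 = 5.82 L.

5.82 L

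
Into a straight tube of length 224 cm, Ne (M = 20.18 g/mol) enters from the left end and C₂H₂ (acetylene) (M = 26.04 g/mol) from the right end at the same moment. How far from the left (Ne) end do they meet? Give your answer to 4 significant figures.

The fronts meet when d_Ne + d_C₂H₂ = L with d_Ne/d_C₂H₂ = √(M_C₂H₂/M_Ne) (Graham's law). Here √(M_C₂H₂/M_Ne) = √(26.04/20.18) = 1.136.
With d_Ne + d_C₂H₂ = 224 cm, d_C₂H₂ = 224/(1 + 1.136) = 104.9 cm.
d_Ne = 224 − 104.9 = 119.1 cm.

119.1 cm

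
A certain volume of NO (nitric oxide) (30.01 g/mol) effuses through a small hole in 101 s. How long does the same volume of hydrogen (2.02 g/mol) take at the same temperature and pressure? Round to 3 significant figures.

By Graham's law, t_H₂/t_NO = √(M_H₂/M_NO) = √(2.02/30.01) = √0.06731 = 0.2594.
So the time for H₂ is 101 × 0.2594 = 26.2 s.

26.2 s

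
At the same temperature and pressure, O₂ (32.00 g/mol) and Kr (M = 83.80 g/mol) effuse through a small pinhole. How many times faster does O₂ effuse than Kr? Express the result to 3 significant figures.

Using Graham's law: rate_O₂/rate_Kr = √(M_Kr/M_O₂) = √(83.80/32.00) = √2.619 = 1.62.

1.62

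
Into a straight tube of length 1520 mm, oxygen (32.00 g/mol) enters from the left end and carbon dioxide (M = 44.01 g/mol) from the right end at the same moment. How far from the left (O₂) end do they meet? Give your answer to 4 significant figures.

The fronts meet when d_O₂ + d_CO₂ = L with d_O₂/d_CO₂ = √(M_CO₂/M_O₂) (Graham's law). Here √(M_CO₂/M_O₂) = √(44.01/32.00) = 1.173.
With d_O₂ + d_CO₂ = 1520 mm, d_CO₂ = 1520/(1 + 1.173) = 699.6 mm.
d_O₂ = 1520 − 699.6 = 820.4 mm.

820.4 mm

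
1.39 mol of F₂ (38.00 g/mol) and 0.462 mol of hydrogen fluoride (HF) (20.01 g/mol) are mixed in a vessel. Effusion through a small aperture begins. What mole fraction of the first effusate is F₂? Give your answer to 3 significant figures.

0.686

Effusion rate of each component ∝ n_i/√M_i (partial pressure × 1/√M).
So x_F₂ in the escaping gas = (n_F₂/√M_F₂) / Σ(n_i/√M_i)
= (1.39/√38.00) / (1.39/√38.00 + 0.462/√20.01) = 0.2255/(0.2255 + 0.1033) = 0.686.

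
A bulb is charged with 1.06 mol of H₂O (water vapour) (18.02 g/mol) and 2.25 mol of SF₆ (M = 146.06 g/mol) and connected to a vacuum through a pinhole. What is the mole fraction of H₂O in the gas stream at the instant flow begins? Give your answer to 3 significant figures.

0.573

Effusion rate of each component ∝ n_i/√M_i (partial pressure × 1/√M).
So x_H₂O in the escaping gas = (n_H₂O/√M_H₂O) / Σ(n_i/√M_i)
= (1.06/√18.02) / (1.06/√18.02 + 2.25/√146.06) = 0.2497/(0.2497 + 0.1862) = 0.573.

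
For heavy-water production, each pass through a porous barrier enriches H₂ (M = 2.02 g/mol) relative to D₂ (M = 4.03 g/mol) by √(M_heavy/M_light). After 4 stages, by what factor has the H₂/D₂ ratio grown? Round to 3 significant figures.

Each stage multiplies the ratio by α = √(4.03/2.02), so after 4 stages the overall factor is α^4 = (4.03/2.02)^(4/2).
= 1.99505^2 = 3.98.

3.98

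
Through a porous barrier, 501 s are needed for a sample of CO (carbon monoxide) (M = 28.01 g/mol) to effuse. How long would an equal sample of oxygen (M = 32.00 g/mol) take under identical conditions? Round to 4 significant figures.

535.5 s

Using Graham's law: t_O₂/t_CO = √(M_O₂/M_CO) = √(32.00/28.01) = √1.142 = 1.069.
So the time for O₂ is 501 × 1.069 = 535.5 s.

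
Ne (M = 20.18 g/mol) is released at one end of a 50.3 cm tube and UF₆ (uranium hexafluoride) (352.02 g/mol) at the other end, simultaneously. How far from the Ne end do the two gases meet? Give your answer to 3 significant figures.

Graham's law gives d_Ne/d_UF₆ = rate_Ne/rate_UF₆ = √(M_UF₆/M_Ne) = √(352.02/20.18) = 4.177.
With d_Ne + d_UF₆ = 50.3 cm, d_UF₆ = 50.3/(1 + 4.177) = 9.717 cm.
d_Ne = 50.3 − 9.717 = 40.6 cm.

40.6 cm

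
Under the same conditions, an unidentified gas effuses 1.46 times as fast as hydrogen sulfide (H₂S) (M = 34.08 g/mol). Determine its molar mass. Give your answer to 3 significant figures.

16.0 g/mol

Graham's law gives rate_X/rate_H₂S = √(M_H₂S/M_X).
1.46 = √(34.08/M_X)
M_X = 34.08 / 1.46² = 34.08 / 2.132 = 16.0 g/mol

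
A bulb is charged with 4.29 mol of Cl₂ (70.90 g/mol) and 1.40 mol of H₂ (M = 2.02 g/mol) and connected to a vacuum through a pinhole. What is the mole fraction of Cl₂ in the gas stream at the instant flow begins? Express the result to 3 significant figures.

0.341

Rate_i ∝ x_i/√M_i (Graham's law weighted by mole fraction), so the effusate composition follows n_i/√M_i.
x_Cl₂(eff) = (n_Cl₂/√M_Cl₂) / (n_Cl₂/√M_Cl₂ + n_H₂/√M_H₂)
= (4.29/√70.90) / (4.29/√70.90 + 1.40/√2.02) = 0.5095/(0.5095 + 0.9850) = 0.341.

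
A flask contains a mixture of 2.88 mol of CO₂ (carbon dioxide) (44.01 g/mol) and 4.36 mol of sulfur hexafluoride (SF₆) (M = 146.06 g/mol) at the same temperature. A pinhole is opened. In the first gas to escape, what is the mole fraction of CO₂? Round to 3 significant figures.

0.546

Each component's effusion rate ∝ (its partial pressure)·(1/√M) ∝ n_i/√M_i.
Mole fraction of CO₂ in the effusate = (n_CO₂/√M_CO₂) / (n_CO₂/√M_CO₂ + n_SF₆/√M_SF₆)
= (2.88/√44.01) / (2.88/√44.01 + 4.36/√146.06) = 0.4341/(0.4341 + 0.3608) = 0.546.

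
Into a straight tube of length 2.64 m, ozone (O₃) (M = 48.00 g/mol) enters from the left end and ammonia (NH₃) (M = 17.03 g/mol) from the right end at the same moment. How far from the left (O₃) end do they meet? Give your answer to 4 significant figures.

Distances travelled in equal time are proportional to diffusion rates, so d_O₃/d_NH₃ = √(M_NH₃/M_O₃) = √(17.03/48.00) = 0.5956.
With d_O₃ + d_NH₃ = 2.64 m, d_NH₃ = 2.64/(1 + 0.5956) = 1.655 m.
d_O₃ = 2.64 − 1.655 = 0.9855 m.

0.9855 m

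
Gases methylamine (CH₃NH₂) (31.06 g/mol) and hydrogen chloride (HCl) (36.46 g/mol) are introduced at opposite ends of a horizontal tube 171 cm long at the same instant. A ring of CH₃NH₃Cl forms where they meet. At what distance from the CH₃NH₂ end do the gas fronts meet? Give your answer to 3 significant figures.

88.9 cm

In equal time, each gas travels a distance ∝ its rate ∝ 1/√M, so d_CH₃NH₂/d_HCl = √(M_HCl/M_CH₃NH₂) = √(36.46/31.06) = 1.083.
With d_CH₃NH₂ + d_HCl = 171 cm, d_HCl = 171/(1 + 1.083) = 82.08 cm.
d_CH₃NH₂ = 171 − 82.08 = 88.9 cm.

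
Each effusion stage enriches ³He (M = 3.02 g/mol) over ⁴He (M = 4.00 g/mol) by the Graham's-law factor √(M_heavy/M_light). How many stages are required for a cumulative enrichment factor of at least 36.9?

Single-stage factor α = √(4.00/3.02), so ln α = ½ ln(1.32450) = 0.1405.
Need α^N ≥ 36.9 ⇒ N ≥ ln(36.9) / ln α = 3.608 / 0.1405 = 25.68.
Rounding up, N = 26 stages.

26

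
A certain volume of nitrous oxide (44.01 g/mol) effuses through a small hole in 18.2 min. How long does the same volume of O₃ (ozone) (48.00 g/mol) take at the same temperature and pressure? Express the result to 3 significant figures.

19.0 min

Using Graham's law: t_O₃/t_N₂O = √(M_O₃/M_N₂O) = √(48.00/44.01) = √1.091 = 1.044.
So the time for O₃ is 18.2 × 1.044 = 19.0 min.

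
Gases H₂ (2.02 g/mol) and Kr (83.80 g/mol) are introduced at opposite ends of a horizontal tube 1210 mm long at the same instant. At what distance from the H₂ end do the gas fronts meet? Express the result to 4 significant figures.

1047 mm

Distances travelled in equal time are proportional to diffusion rates, so d_H₂/d_Kr = √(M_Kr/M_H₂) = √(83.80/2.02) = 6.441.
With d_H₂ + d_Kr = 1210 mm, d_Kr = 1210/(1 + 6.441) = 162.6 mm.
d_H₂ = 1210 − 162.6 = 1047 mm.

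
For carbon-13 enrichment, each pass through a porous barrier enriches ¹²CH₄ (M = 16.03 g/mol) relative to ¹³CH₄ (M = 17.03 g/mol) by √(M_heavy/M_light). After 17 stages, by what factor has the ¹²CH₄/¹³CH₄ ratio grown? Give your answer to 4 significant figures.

1.673

After 17 stages the ratio has grown by (√(17.03/16.03))^17 = (17.03/16.03)^(17/2).
= 1.06238^(17/2) = 1.673.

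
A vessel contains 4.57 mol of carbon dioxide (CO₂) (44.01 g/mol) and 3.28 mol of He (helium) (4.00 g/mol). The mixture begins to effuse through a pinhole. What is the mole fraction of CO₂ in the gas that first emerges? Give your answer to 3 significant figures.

0.296

The effusion rate of species i is ∝ p_i/√M_i ∝ n_i/√M_i.
x_CO₂(eff) = (n_CO₂/√M_CO₂) / (n_CO₂/√M_CO₂ + n_He/√M_He)
= (4.57/√44.01) / (4.57/√44.01 + 3.28/√4.00) = 0.6889/(0.6889 + 1.640) = 0.296.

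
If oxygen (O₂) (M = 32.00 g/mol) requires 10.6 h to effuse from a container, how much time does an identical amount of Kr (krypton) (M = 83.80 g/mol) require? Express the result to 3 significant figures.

17.2 h

Since effusion rate ∝ 1/√M, t_Kr/t_O₂ = √(M_Kr/M_O₂) = √(83.80/32.00) = √2.619 = 1.618.
So the time for Kr is 10.6 × 1.618 = 17.2 h.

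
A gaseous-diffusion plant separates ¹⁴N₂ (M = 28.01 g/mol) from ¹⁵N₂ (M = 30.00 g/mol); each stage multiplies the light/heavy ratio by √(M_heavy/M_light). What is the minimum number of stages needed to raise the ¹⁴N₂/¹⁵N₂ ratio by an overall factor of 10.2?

Single-stage factor α = √(30.00/28.01), so ln α = ½ ln(1.07105) = 0.03432.
Need α^N ≥ 10.2 ⇒ N ≥ ln(10.2) / ln α = 2.322 / 0.03432 = 67.67.
So at least 68 stages are needed.

68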